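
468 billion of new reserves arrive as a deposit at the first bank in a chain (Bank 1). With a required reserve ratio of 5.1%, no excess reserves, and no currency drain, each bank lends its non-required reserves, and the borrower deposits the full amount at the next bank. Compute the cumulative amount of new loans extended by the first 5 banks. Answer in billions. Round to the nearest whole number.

2005 billion

Bank i lends (1 − rr)^i of the original deposit: Bank 1 lends 468·0.9490 = 444.1320, Bank 2 lends 468·0.9490² ≈ 421.4813, and so on.
Summing a geometric series: total = 468·[0.9490·(1 − 0.9490^5) / (1 − 0.9490)] ≈ 2005.4130 billion.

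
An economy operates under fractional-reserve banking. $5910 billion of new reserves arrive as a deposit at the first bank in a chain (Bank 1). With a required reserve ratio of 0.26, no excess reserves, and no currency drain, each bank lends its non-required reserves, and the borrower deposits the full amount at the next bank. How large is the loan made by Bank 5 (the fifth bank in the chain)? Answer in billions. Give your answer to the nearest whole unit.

$1311 billion

Each bank lends a fraction (1 − rr) = 0.7400 of the deposit it receives, so Bank 5 receives 5910·0.7400^4 and lends 5910·0.7400^5 ≈ 1311.4329 billion.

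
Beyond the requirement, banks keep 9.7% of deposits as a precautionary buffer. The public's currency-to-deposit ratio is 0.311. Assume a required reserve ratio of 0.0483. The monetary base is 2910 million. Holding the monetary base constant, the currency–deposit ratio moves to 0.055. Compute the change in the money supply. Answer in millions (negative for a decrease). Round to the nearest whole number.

Initially m₁ = (1 + 0.311) / (0.0483 + 0.097 + 0.311) ≈ 2.87311, so M₁ = 2.87311 × 2910 = 8360.7501 million.
After the change m₂ = (1 + 0.055) / (0.0483 + 0.097 + 0.055) ≈ 5.26710, so M₂ = 5.26710 × 2910 = 15327.261 million.
ΔM = M₂ − M₁ = 15327.261 − 8360.7501 = 6966.5109 million.

6967 million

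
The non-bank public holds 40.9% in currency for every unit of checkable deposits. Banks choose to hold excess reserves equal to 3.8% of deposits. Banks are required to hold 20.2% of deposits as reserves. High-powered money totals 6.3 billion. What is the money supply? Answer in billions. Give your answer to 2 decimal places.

The money multiplier is m = (1 + c) / (rr + e + c) = (1 + 0.409) / (0.202 + 0.038 + 0.409) ≈ 2.1710.
So M = m × MB = 2.1710 × 6.3 = 13.6773 billion.

13.68 billion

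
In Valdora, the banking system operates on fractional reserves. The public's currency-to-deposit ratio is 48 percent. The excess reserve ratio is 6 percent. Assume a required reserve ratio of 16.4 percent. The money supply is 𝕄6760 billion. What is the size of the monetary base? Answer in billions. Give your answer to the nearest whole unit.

The money multiplier is m = (1 + c) / (rr + e + c) = (1 + 0.48) / (0.164 + 0.06 + 0.48) ≈ 2.10227.
MB = M / m = 6760 / 2.10227 ≈ 3215.5717 billion.

𝕄3216 billion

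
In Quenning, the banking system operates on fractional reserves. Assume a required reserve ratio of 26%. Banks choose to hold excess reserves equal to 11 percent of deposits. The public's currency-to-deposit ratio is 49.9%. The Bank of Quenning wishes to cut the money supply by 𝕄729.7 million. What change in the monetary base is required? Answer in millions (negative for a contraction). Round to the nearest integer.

-423 million

The money multiplier is m = (1 + c) / (rr + e + c) = (1 + 0.499) / (0.26 + 0.11 + 0.499) ≈ 1.7250.
ΔMB = ΔM / m = (−729.7) / 1.7250 ≈ -423.0145 million.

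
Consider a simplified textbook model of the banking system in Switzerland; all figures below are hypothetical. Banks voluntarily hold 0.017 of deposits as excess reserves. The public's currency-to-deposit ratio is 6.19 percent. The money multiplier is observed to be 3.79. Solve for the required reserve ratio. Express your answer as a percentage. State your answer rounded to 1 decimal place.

20.1%

Using m = 3.79. Since m = (1 + c)/(c + rr + e), the denominator satisfies c + rr + e = (1 + c)/m = (1 + 0.0619) / 3.79 ≈ 0.280185.
With c = 0.0619 and e = 0.017, the required reserve ratio is 0.280185 − 0.0619 − 0.017 = 0.201285.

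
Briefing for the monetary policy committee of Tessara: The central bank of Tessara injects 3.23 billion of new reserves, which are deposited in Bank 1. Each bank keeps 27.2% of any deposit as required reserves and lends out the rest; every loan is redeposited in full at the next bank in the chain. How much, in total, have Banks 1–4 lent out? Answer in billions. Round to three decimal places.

6.217 billion

Bank i lends (1 − rr)^i of the original deposit: Bank 1 lends 3.23·0.7280 ≈ 2.3514, Bank 2 lends 3.23·0.7280² ≈ 1.7118, and so on.
Summing a geometric series: total = 3.23·[0.7280·(1 − 0.7280^4) / (1 − 0.7280)] ≈ 6.2168 billion.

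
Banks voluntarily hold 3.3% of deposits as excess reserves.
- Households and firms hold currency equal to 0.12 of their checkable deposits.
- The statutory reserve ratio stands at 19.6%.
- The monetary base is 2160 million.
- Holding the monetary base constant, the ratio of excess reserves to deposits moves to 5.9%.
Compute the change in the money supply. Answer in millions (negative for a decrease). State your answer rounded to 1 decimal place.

Initially m₁ = (1 + 0.12) / (0.196 + 0.033 + 0.12) ≈ 3.209169, so M₁ = 3.209169 × 2160 ≈ 6931.805 million.
After the change m₂ = (1 + 0.12) / (0.196 + 0.059 + 0.12) ≈ 2.986667, so M₂ = 2.986667 × 2160 ≈ 6451.2007 million.
ΔM = M₂ − M₁ = 6451.2007 − 6931.805 = -480.6043 million.

-480.6 million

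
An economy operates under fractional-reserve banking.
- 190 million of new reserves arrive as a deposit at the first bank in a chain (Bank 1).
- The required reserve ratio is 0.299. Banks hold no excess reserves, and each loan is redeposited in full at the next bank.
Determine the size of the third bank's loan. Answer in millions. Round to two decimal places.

Each bank lends a fraction (1 − rr) = 0.7010 of the deposit it receives, so Bank 3 receives 190·0.7010^2 and lends 190·0.7010^3 ≈ 65.4497 million.

65.45 million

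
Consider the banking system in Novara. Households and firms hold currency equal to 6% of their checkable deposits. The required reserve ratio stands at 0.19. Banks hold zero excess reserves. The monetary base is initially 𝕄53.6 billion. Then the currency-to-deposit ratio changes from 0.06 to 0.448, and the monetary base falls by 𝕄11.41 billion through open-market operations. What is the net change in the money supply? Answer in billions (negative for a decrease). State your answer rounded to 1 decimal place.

-131.5 billion

Before: m₁ = (1 + 0.06) / (0.19 + 0.06) = 4.24, MB₁ = 53.6, so M₁ = 4.24 × 53.6 = 227.264 billion.
After: m₂ = (1 + 0.448) / (0.19 + 0.448) ≈ 2.2696, MB₂ = 53.6 − 11.41 = 42.19, so M₂ = 2.2696 × 42.19 ≈ 95.7544 billion.
ΔM = M₂ − M₁ = 95.7544 − 227.264 = -131.5096 billion.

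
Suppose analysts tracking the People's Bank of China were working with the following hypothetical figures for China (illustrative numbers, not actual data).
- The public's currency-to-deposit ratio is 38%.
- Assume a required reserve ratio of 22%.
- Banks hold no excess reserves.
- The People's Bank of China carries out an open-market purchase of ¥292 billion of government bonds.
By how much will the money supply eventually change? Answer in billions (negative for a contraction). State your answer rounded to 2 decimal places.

The money multiplier is m = (1 + c) / (rr + c) = (1 + 0.38) / (0.22 + 0.38) = 2.3.
The purchase adds 292 billion of base, so ΔM = m × ΔMB = 2.3 × (+292) = 671.6 billion.

¥671.60 billion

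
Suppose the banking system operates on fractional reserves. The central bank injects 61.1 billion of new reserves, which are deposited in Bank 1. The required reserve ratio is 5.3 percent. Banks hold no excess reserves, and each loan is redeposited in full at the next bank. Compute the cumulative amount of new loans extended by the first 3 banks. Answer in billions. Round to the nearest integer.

Bank i lends (1 − rr)^i of the original deposit: Bank 1 lends 61.1·0.9470 = 57.8617, Bank 2 lends 61.1·0.9470² ≈ 54.7950, and so on.
Summing a geometric series: total = 61.1·[0.9470·(1 − 0.9470^3) / (1 − 0.9470)] ≈ 164.5476 billion.

165 billion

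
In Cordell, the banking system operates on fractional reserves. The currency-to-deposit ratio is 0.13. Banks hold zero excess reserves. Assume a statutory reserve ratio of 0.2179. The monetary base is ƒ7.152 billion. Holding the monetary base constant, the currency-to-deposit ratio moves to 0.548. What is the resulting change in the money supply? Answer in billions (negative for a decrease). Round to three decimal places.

-8.775 billion

Initially m₁ = (1 + 0.13) / (0.2179 + 0.13) ≈ 3.24806, so M₁ = 3.24806 × 7.152 ≈ 23.2301 billion.
After the change m₂ = (1 + 0.548) / (0.2179 + 0.548) ≈ 2.02115, so M₂ = 2.02115 × 7.152 ≈ 14.4553 billion.
ΔM = M₂ − M₁ = 14.4553 − 23.2301 = -8.7748 billion.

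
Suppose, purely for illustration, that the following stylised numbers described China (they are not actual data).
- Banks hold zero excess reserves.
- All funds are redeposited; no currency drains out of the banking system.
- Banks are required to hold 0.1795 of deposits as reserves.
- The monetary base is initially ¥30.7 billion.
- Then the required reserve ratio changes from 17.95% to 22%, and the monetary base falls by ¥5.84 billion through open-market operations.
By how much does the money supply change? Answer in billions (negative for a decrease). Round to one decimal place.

Before: m₁ = 1 / (0.1795) ≈ 5.5710, MB₁ = 30.7, so M₁ = 5.5710 × 30.7 = 171.0297 billion.
After: m₂ = 1 / (0.22) ≈ 4.5455, MB₂ = 30.7 − 5.84 = 24.86, so M₂ = 4.5455 × 24.86 ≈ 113.0011 billion.
ΔM = M₂ − M₁ = 113.0011 − 171.0297 = -58.0286 billion.

-58.0 billion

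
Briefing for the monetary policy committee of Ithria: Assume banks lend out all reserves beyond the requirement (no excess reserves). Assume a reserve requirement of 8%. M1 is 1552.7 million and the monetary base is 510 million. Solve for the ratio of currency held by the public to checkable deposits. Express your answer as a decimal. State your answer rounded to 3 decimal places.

Using m = M/MB = 1552.7/510 ≈ 3.044510. From m = (1 + c)/(c + rr + e), rearranging gives 1 + c = m·(c + rr + e), so c·(1 − m) = m·(rr + e) − 1.
Hence c = [m·(rr + e) − 1]/(1 − m) = [3.044510 × (0.08 + 0) − 1] / (1 − 3.044510) ≈ 0.369986.

0.370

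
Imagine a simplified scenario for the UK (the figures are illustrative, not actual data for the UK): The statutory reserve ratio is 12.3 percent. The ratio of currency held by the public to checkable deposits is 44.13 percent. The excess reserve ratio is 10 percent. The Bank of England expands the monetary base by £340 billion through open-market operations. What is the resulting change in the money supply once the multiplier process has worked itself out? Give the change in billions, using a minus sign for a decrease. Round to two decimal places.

The money multiplier is m = (1 + c) / (rr + e + c) = (1 + 0.4413) / (0.123 + 0.1 + 0.4413) ≈ 2.169652.
The purchase adds 340 billion of base, so ΔM = m × ΔMB = 2.169652 × (+340) ≈ 737.6817 billion.

£737.68 billion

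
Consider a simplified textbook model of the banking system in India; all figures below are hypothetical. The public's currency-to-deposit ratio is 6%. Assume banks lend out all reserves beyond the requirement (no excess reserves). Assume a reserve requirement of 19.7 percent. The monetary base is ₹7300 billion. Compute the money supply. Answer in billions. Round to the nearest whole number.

₹30109 billion

The money multiplier is m = (1 + c) / (rr + c) = (1 + 0.06) / (0.197 + 0.06) ≈ 4.12451.
So M = m × MB = 4.12451 × 7300 = 30108.923 billion.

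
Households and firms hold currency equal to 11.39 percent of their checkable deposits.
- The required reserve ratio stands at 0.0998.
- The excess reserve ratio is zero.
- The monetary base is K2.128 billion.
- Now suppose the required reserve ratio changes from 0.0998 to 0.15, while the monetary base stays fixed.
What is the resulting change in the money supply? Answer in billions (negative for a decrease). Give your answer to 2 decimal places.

-2.11 billion

Initially m₁ = (1 + 0.1139) / (0.0998 + 0.1139) ≈ 5.2124, so M₁ = 5.2124 × 2.128 ≈ 11.092 billion.
After the change m₂ = (1 + 0.1139) / (0.15 + 0.1139) ≈ 4.2209, so M₂ = 4.2209 × 2.128 ≈ 8.9821 billion.
ΔM = M₂ − M₁ = 8.9821 − 11.092 = -2.1099 billion.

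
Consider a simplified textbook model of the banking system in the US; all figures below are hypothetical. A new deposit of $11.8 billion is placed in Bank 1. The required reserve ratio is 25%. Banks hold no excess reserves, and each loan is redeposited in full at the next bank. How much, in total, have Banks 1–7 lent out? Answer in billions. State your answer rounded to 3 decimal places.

Bank i lends (1 − rr)^i of the original deposit: Bank 1 lends 11.8·0.7500 = 8.8500, Bank 2 lends 11.8·0.7500² = 6.6375, and so on.
Summing a geometric series: total = 11.8·[0.7500·(1 − 0.7500^7) / (1 − 0.7500)] ≈ 30.6747 billion.

$30.675 billion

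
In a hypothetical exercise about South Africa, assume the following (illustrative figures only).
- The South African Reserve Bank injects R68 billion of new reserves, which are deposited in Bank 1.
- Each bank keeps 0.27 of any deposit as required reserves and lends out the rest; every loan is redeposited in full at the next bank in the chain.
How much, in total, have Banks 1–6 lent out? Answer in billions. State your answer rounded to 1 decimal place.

R156.0 billion

Bank i lends (1 − rr)^i of the original deposit: Bank 1 lends 68·0.7300 = 49.6400, Bank 2 lends 68·0.7300² = 36.2372, and so on.
Summing a geometric series: total = 68·[0.7300·(1 − 0.7300^6) / (1 − 0.7300)] ≈ 156.0288 billion.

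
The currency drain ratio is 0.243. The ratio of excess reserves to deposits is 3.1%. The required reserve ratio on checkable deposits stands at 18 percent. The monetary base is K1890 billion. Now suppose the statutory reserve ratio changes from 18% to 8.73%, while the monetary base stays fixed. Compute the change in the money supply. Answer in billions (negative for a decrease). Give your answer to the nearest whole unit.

K1328 billion

Initially m₁ = (1 + 0.243) / (0.18 + 0.031 + 0.243) ≈ 2.73789, so M₁ = 2.73789 × 1890 = 5174.6121 billion.
After the change m₂ = (1 + 0.243) / (0.0873 + 0.031 + 0.243) ≈ 3.44035, so M₂ = 3.44035 × 1890 = 6502.2615 billion.
ΔM = M₂ − M₁ = 6502.2615 − 5174.6121 = 1327.6494 billion.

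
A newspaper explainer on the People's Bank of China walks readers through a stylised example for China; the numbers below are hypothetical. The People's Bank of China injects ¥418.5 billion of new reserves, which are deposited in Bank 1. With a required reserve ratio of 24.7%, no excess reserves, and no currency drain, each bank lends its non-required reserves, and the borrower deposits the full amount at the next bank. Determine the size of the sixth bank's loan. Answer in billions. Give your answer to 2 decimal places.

Each bank lends a fraction (1 − rr) = 0.7530 of the deposit it receives, so Bank 6 receives 418.5·0.7530^5 and lends 418.5·0.7530^6 ≈ 76.2896 billion.

¥76.29 billion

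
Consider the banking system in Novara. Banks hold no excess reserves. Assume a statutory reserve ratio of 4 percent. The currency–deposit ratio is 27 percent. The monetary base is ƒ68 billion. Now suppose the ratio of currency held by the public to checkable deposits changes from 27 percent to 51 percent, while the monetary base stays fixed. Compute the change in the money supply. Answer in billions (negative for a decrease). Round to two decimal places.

Initially m₁ = (1 + 0.27) / (0.04 + 0.27) ≈ 4.09677, so M₁ = 4.09677 × 68 ≈ 278.5804 billion.
After the change m₂ = (1 + 0.51) / (0.04 + 0.51) ≈ 2.74545, so M₂ = 2.74545 × 68 = 186.6906 billion.
ΔM = M₂ − M₁ = 186.6906 − 278.5804 = -91.8898 billion.

-91.89 billion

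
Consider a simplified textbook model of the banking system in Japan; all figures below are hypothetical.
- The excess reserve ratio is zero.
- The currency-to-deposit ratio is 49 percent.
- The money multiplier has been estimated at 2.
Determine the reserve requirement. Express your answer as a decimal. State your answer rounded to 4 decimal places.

Using m = 2. Since m = (1 + c)/(c + rr + e), the denominator satisfies c + rr + e = (1 + c)/m = (1 + 0.49) / 2 = 0.745000.
With c = 0.49 and e = 0, the reserve requirement is 0.745000 − 0.49 − 0 = 0.255.

0.2550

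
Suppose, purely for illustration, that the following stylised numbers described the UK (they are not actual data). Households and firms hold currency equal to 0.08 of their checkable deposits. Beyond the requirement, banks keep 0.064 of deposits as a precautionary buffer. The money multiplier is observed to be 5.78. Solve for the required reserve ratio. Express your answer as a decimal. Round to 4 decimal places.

Using m = 5.78. Since m = (1 + c)/(c + rr + e), the denominator satisfies c + rr + e = (1 + c)/m = (1 + 0.08) / 5.78 ≈ 0.186851.
With c = 0.08 and e = 0.064, the required reserve ratio is 0.186851 − 0.08 − 0.064 = 0.042851.

0.0429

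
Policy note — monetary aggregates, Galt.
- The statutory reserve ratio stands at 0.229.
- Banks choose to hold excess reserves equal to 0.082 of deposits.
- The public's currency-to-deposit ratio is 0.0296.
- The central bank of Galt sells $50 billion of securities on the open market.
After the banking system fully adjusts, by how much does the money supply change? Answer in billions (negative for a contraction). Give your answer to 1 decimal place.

The money multiplier is m = (1 + c) / (rr + e + c) = (1 + 0.0296) / (0.229 + 0.082 + 0.0296) ≈ 3.0229.
The sale removes 50 billion of base, so ΔM = m × ΔMB = 3.0229 × (−50) = -151.145 billion.

-151.1 billion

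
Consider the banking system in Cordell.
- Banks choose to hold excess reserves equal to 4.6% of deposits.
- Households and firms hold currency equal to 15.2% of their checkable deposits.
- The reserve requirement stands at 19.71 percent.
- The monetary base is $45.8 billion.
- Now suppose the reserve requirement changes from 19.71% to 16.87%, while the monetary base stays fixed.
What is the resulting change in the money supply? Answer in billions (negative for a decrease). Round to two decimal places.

$10.34 billion

Initially m₁ = (1 + 0.152) / (0.1971 + 0.046 + 0.152) ≈ 2.91572, so M₁ = 2.91572 × 45.8 ≈ 133.54 billion.
After the change m₂ = (1 + 0.152) / (0.1687 + 0.046 + 0.152) ≈ 3.14153, so M₂ = 3.14153 × 45.8 ≈ 143.8821 billion.
ΔM = M₂ − M₁ = 143.8821 − 133.54 = 10.3421 billion.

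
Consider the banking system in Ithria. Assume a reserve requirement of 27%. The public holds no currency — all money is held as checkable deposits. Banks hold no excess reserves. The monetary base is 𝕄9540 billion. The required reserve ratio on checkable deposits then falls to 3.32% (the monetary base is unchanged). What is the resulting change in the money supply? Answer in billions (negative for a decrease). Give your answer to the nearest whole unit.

𝕄252016 billion

Initially m₁ = 1 / (0.27) ≈ 3.70370, so M₁ = 3.70370 × 9540 = 35333.298 billion.
After the change m₂ = 1 / (0.0332) ≈ 30.12048, so M₂ = 30.12048 × 9540 = 287349.3792 billion.
ΔM = M₂ − M₁ = 287349.3792 − 35333.298 = 252016.0812 billion.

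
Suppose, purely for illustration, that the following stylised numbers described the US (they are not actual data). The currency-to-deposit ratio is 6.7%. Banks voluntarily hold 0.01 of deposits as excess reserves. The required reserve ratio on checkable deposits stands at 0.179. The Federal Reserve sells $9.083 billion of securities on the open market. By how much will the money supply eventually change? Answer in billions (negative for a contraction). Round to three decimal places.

The money multiplier is m = (1 + c) / (rr + e + c) = (1 + 0.067) / (0.179 + 0.01 + 0.067) ≈ 4.16797.
The sale removes 9.083 billion of base, so ΔM = m × ΔMB = 4.16797 × (−9.083) ≈ -37.8577 billion.

-37.858 billion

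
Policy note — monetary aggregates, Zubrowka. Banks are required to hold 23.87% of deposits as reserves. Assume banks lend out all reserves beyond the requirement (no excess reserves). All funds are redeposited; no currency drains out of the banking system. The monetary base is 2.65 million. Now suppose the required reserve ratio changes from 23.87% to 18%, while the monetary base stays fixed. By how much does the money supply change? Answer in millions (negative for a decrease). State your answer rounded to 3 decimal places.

3.620 million

Initially m₁ = 1 / (0.2387) ≈ 4.18936, so M₁ = 4.18936 × 2.65 ≈ 11.1018 million.
After the change m₂ = 1 / (0.18) ≈ 5.55556, so M₂ = 5.55556 × 2.65 ≈ 14.7222 million.
ΔM = M₂ − M₁ = 14.7222 − 11.1018 = 3.6204 million.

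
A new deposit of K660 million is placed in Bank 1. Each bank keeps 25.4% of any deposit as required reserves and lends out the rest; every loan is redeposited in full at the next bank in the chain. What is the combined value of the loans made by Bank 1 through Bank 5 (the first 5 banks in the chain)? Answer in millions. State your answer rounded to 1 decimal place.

Bank i lends (1 − rr)^i of the original deposit: Bank 1 lends 660·0.7460 = 492.3600, Bank 2 lends 660·0.7460² ≈ 367.3006, and so on.
Summing a geometric series: total = 660·[0.7460·(1 − 0.7460^5) / (1 − 0.7460)] ≈ 1490.5643 million.

K1490.6 million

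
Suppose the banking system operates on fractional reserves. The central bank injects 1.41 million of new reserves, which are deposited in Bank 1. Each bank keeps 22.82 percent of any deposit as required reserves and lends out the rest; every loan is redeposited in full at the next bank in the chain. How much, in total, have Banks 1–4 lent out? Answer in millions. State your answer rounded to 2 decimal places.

3.08 million

Bank i lends (1 − rr)^i of the original deposit: Bank 1 lends 1.41·0.7718 ≈ 1.0882, Bank 2 lends 1.41·0.7718² ≈ 0.8399, and so on.
Summing a geometric series: total = 1.41·[0.7718·(1 − 0.7718^4) / (1 − 0.7718)] ≈ 3.0767 million.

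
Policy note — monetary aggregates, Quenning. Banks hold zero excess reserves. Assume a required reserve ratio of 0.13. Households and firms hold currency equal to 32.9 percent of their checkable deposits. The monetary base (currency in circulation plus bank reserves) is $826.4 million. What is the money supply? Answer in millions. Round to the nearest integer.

$2393 million

The money multiplier is m = (1 + c) / (rr + c) = (1 + 0.329) / (0.13 + 0.329) ≈ 2.8954.
So M = m × MB = 2.8954 × 826.4 ≈ 2392.7586 million.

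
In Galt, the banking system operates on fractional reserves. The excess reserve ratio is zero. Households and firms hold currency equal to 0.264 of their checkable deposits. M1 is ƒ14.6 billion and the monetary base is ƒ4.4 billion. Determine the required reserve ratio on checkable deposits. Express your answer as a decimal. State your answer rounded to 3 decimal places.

0.117

Using m = M/MB = 14.6/4.4 ≈ 3.318182. Since m = (1 + c)/(c + rr + e), the denominator satisfies c + rr + e = (1 + c)/m = (1 + 0.264) / 3.318182 ≈ 0.380931.
With c = 0.264 and e = 0, the required reserve ratio on checkable deposits is 0.380931 − 0.264 − 0 = 0.116931.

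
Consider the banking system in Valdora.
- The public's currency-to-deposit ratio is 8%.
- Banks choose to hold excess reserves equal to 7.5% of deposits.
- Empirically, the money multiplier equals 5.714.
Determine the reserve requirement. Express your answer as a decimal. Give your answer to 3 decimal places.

Using m = 5.714. Since m = (1 + c)/(c + rr + e), the denominator satisfies c + rr + e = (1 + c)/m = (1 + 0.08) / 5.714 ≈ 0.189009.
With c = 0.08 and e = 0.075, the reserve requirement is 0.189009 − 0.08 − 0.075 = 0.034009.

0.034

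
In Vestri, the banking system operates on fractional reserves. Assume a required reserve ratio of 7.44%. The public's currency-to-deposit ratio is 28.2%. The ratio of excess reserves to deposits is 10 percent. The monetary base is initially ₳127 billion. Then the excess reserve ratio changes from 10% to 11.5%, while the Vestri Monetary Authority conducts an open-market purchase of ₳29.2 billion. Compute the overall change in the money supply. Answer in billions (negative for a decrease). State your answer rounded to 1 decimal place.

₳68.1 billion

Before: m₁ = (1 + 0.282) / (0.0744 + 0.1 + 0.282) ≈ 2.80894, MB₁ = 127, so M₁ = 2.80894 × 127 ≈ 356.7354 billion.
After: m₂ = (1 + 0.282) / (0.0744 + 0.115 + 0.282) ≈ 2.71956, MB₂ = 127 + 29.2 = 156.2, so M₂ = 2.71956 × 156.2 ≈ 424.7953 billion.
ΔM = M₂ − M₁ = 424.7953 − 356.7354 = 68.0599 billion.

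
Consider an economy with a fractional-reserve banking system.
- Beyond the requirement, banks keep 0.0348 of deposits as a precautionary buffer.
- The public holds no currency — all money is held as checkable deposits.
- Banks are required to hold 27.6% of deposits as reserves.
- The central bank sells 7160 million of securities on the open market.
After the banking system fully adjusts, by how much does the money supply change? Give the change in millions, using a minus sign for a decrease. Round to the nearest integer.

-23037 million

The money multiplier is m = 1 / (rr + e) = 1 / (0.276 + 0.0348) ≈ 3.21750.
The sale removes 7160 million of base, so ΔM = m × ΔMB = 3.21750 × (−7160) = -23037.3 million.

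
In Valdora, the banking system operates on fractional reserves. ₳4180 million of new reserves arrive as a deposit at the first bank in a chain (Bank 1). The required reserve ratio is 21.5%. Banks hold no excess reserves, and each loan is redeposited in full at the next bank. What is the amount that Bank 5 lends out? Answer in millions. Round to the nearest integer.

Each bank lends a fraction (1 − rr) = 0.7850 of the deposit it receives, so Bank 5 receives 4180·0.7850^4 and lends 4180·0.7850^5 ≈ 1246.0187 million.

₳1246 million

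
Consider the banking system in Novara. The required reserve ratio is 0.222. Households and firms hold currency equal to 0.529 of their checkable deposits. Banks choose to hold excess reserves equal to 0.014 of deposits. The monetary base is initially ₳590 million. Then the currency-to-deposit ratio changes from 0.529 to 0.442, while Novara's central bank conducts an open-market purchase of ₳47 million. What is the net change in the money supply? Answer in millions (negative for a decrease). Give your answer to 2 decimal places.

₳175.57 million

Before: m₁ = (1 + 0.529) / (0.222 + 0.014 + 0.529) ≈ 1.998693, MB₁ = 590, so M₁ = 1.998693 × 590 ≈ 1179.2289 million.
After: m₂ = (1 + 0.442) / (0.222 + 0.014 + 0.442) ≈ 2.126844, MB₂ = 590 + 47 = 637, so M₂ = 2.126844 × 637 ≈ 1354.7996 million.
ΔM = M₂ − M₁ = 1354.7996 − 1179.2289 = 175.5707 million.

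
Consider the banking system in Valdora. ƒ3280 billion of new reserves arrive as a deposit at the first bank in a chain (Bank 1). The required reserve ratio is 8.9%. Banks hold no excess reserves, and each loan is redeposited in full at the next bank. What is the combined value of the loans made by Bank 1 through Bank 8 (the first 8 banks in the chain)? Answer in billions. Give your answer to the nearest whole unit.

ƒ17646 billion

Bank i lends (1 − rr)^i of the original deposit: Bank 1 lends 3280·0.9110 = 2988.0800, Bank 2 lends 3280·0.9110² ≈ 2722.1409, and so on.
Summing a geometric series: total = 3280·[0.9110·(1 − 0.9110^8) / (1 − 0.9110)] ≈ 17646.3733 billion.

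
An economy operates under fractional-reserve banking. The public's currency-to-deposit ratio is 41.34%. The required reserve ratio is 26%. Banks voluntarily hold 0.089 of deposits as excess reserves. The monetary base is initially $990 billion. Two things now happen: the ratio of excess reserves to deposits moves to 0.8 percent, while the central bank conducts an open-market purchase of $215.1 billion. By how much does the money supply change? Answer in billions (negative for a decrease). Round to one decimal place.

Before: m₁ = (1 + 0.4134) / (0.26 + 0.089 + 0.4134) ≈ 1.853882, MB₁ = 990, so M₁ = 1.853882 × 990 ≈ 1835.3432 billion.
After: m₂ = (1 + 0.4134) / (0.26 + 0.008 + 0.4134) ≈ 2.074259, MB₂ = 990 + 215.1 = 1205.1, so M₂ = 2.074259 × 1205.1 ≈ 2499.6895 billion.
ΔM = M₂ − M₁ = 2499.6895 − 1835.3432 = 664.3463 billion.

$664.3 billion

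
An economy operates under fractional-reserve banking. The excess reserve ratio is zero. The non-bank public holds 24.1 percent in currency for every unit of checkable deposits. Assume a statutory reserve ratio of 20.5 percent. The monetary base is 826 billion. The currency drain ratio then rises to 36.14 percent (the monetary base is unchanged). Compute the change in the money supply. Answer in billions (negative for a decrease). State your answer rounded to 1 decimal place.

-313.0 billion

Initially m₁ = (1 + 0.241) / (0.205 + 0.241) ≈ 2.78251, so M₁ = 2.78251 × 826 ≈ 2298.3533 billion.
After the change m₂ = (1 + 0.3614) / (0.205 + 0.3614) ≈ 2.40360, so M₂ = 2.40360 × 826 = 1985.3736 billion.
ΔM = M₂ − M₁ = 1985.3736 − 2298.3533 = -312.9797 billion.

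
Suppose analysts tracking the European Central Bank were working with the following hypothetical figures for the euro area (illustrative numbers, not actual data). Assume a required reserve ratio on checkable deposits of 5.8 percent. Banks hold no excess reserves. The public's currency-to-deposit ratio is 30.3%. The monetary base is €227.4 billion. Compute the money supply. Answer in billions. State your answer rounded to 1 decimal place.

€820.8 billion

The money multiplier is m = (1 + c) / (rr + c) = (1 + 0.303) / (0.058 + 0.303) ≈ 3.60942.
So M = m × MB = 3.60942 × 227.4 ≈ 820.7821 billion.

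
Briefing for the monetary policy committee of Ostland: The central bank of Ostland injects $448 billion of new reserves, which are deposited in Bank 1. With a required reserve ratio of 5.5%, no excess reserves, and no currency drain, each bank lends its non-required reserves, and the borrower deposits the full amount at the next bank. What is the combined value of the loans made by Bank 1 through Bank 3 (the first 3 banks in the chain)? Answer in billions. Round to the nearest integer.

Bank i lends (1 − rr)^i of the original deposit: Bank 1 lends 448·0.9450 = 423.3600, Bank 2 lends 448·0.9450² = 400.0752, and so on.
Summing a geometric series: total = 448·[0.9450·(1 − 0.9450^3) / (1 − 0.9450)] ≈ 1201.5063 billion.

$1202 billion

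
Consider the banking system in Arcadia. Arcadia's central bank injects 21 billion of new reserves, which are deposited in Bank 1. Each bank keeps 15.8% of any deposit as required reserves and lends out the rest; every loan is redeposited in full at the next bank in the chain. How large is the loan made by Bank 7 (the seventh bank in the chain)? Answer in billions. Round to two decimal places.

Each bank lends a fraction (1 − rr) = 0.8420 of the deposit it receives, so Bank 7 receives 21·0.8420^6 and lends 21·0.8420^7 ≈ 6.3009 billion.

6.30 billion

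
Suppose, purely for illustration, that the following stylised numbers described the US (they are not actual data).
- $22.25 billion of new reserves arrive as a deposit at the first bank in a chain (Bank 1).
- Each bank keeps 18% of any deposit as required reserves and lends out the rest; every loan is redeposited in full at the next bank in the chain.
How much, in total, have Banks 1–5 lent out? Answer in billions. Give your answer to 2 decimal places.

Bank i lends (1 − rr)^i of the original deposit: Bank 1 lends 22.25·0.8200 = 18.2450, Bank 2 lends 22.25·0.8200² = 14.9609, and so on.
Summing a geometric series: total = 22.25·[0.8200·(1 − 0.8200^5) / (1 − 0.8200)] ≈ 63.7825 billion.

$63.78 billion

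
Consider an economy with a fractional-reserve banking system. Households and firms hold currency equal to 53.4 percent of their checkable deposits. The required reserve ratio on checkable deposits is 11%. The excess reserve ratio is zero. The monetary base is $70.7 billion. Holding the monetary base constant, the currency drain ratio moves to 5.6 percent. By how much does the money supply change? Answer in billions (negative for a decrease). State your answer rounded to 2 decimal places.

Initially m₁ = (1 + 0.534) / (0.11 + 0.534) ≈ 2.38199, so M₁ = 2.38199 × 70.7 ≈ 168.4067 billion.
After the change m₂ = (1 + 0.056) / (0.11 + 0.056) ≈ 6.36145, so M₂ = 6.36145 × 70.7 ≈ 449.7545 billion.
ΔM = M₂ − M₁ = 449.7545 − 168.4067 = 281.3478 billion.

$281.35 billion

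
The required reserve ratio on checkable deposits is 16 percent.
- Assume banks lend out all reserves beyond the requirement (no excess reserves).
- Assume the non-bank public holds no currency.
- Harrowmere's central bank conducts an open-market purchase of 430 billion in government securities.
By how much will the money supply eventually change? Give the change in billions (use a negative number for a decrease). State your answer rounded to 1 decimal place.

2687.5 billion

The simple money multiplier is m = 1/rr = 1/0.16 = 6.25.
An open-market purchase increases the monetary base by 430 billion, so ΔM = m × ΔMB = 6.25 × 430 = 2687.5 billion.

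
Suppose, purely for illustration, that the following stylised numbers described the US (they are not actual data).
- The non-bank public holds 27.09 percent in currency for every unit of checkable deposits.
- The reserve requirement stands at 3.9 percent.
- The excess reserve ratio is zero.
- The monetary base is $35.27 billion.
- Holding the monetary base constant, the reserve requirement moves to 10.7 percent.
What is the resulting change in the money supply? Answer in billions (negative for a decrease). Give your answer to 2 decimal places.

Initially m₁ = (1 + 0.2709) / (0.039 + 0.2709) ≈ 4.10100, so M₁ = 4.10100 × 35.27 ≈ 144.6423 billion.
After the change m₂ = (1 + 0.2709) / (0.107 + 0.2709) ≈ 3.36306, so M₂ = 3.36306 × 35.27 ≈ 118.6151 billion.
ΔM = M₂ − M₁ = 118.6151 − 144.6423 = -26.0272 billion.

-26.03 billion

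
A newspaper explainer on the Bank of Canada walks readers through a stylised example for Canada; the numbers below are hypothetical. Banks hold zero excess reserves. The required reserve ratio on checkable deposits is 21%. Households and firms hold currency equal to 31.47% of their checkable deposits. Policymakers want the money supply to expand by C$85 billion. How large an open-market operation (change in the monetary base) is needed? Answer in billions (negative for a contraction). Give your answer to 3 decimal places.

C$33.924 billion

The money multiplier is m = (1 + c) / (rr + c) = (1 + 0.3147) / (0.21 + 0.3147) ≈ 2.505622.
ΔMB = ΔM / m = (+85) / 2.505622 ≈ 33.9237 billion.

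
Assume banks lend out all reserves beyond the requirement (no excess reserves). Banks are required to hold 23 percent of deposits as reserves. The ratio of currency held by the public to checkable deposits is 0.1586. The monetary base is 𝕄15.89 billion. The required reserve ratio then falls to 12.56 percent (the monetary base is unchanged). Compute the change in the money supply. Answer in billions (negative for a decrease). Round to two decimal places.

Initially m₁ = (1 + 0.1586) / (0.23 + 0.1586) ≈ 2.98147, so M₁ = 2.98147 × 15.89 ≈ 47.3756 billion.
After the change m₂ = (1 + 0.1586) / (0.1256 + 0.1586) ≈ 4.07671, so M₂ = 4.07671 × 15.89 ≈ 64.7789 billion.
ΔM = M₂ − M₁ = 64.7789 − 47.3756 = 17.4033 billion.

𝕄17.40 billion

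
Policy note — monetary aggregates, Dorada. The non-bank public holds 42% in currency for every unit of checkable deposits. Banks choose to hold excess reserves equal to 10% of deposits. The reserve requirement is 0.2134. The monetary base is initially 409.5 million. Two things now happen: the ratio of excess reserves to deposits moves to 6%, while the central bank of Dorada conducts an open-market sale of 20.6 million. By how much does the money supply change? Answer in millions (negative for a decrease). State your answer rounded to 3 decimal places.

3.552 million

Before: m₁ = (1 + 0.42) / (0.2134 + 0.1 + 0.42) ≈ 1.9361876, MB₁ = 409.5, so M₁ = 1.9361876 × 409.5 ≈ 792.8688 million.
After: m₂ = (1 + 0.42) / (0.2134 + 0.06 + 0.42) ≈ 2.0478800, MB₂ = 409.5 − 20.6 = 388.9, so M₂ = 2.0478800 × 388.9 ≈ 796.4205 million.
ΔM = M₂ − M₁ = 796.4205 − 792.8688 = 3.5517 million.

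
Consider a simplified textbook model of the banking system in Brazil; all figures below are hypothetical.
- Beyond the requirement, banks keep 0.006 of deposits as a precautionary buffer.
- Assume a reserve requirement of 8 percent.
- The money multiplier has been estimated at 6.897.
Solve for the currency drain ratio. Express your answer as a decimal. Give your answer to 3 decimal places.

Using m = 6.897. From m = (1 + c)/(c + rr + e), rearranging gives 1 + c = m·(c + rr + e), so c·(1 − m) = m·(rr + e) − 1.
Hence c = [m·(rr + e) − 1]/(1 − m) = [6.897 × (0.08 + 0.006) − 1] / (1 − 6.897) ≈ 0.068994.

0.069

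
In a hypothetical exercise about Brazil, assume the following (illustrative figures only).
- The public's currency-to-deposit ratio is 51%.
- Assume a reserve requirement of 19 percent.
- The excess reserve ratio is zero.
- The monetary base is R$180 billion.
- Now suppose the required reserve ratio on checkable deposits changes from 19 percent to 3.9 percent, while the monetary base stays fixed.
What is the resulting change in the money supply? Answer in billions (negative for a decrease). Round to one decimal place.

Initially m₁ = (1 + 0.51) / (0.19 + 0.51) ≈ 2.15714, so M₁ = 2.15714 × 180 = 388.2852 billion.
After the change m₂ = (1 + 0.51) / (0.039 + 0.51) ≈ 2.75046, so M₂ = 2.75046 × 180 = 495.0828 billion.
ΔM = M₂ − M₁ = 495.0828 − 388.2852 = 106.7976 billion.

R$106.8 billion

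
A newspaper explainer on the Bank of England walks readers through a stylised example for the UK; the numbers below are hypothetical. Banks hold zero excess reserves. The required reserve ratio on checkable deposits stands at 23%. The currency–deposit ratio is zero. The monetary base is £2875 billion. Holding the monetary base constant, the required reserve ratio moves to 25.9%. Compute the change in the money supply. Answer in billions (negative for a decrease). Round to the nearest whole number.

-1400 billion

Initially m₁ = 1 / (0.23) ≈ 4.34783, so M₁ = 4.34783 × 2875 ≈ 12500.0112 billion.
After the change m₂ = 1 / (0.259) ≈ 3.86100, so M₂ = 3.86100 × 2875 = 11100.375 billion.
ΔM = M₂ − M₁ = 11100.375 − 12500.0112 = -1399.6362 billion.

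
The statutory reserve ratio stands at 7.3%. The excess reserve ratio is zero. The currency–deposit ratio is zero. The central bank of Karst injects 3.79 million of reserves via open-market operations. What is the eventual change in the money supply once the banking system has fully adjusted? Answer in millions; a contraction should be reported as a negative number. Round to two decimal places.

51.92 million

The simple money multiplier is m = 1/rr = 1/0.073 ≈ 13.6986.
An open-market purchase increases the monetary base by 3.79 million, so ΔM = m × ΔMB = 13.6986 × 3.79 ≈ 51.9177 million.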